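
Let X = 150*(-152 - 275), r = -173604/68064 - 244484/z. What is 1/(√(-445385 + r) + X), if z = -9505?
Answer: -3453086658000/221194210952154187 - 2*I*√323615777717585262830/221194210952154187 ≈ -1.5611e-5 - 1.6266e-7*I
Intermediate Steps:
r = 1249204413/53912360 (r = -173604/68064 - 244484/(-9505) = -173604*1/68064 - 244484*(-1/9505) = -14467/5672 + 244484/9505 = 1249204413/53912360 ≈ 23.171)
X = -64050 (X = 150*(-427) = -64050)
1/(√(-445385 + r) + X) = 1/(√(-445385 + 1249204413/53912360) - 64050) = 1/(√(-24010507254187/53912360) - 64050) = 1/(I*√323615777717585262830/26956180 - 64050) = 1/(-64050 + I*√323615777717585262830/26956180)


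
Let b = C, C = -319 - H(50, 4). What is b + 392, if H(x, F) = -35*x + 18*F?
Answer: 1751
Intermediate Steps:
C = 1359 (C = -319 - (-35*50 + 18*4) = -319 - (-1750 + 72) = -319 - 1*(-1678) = -319 + 1678 = 1359)
b = 1359
b + 392 = 1359 + 392 = 1751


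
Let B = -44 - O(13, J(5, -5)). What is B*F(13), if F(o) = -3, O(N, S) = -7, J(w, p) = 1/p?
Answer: 111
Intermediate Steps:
B = -37 (B = -44 - 1*(-7) = -44 + 7 = -37)
B*F(13) = -37*(-3) = 111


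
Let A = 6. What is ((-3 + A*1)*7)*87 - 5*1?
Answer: 1822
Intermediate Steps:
((-3 + A*1)*7)*87 - 5*1 = ((-3 + 6*1)*7)*87 - 5*1 = ((-3 + 6)*7)*87 - 5 = (3*7)*87 - 5 = 21*87 - 5 = 1827 - 5 = 1822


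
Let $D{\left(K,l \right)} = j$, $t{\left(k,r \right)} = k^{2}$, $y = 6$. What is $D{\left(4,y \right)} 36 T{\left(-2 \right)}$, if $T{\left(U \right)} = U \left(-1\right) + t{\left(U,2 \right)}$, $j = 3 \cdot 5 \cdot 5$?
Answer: $16200$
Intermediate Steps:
$j = 75$ ($j = 15 \cdot 5 = 75$)
$D{\left(K,l \right)} = 75$
$T{\left(U \right)} = U^{2} - U$ ($T{\left(U \right)} = U \left(-1\right) + U^{2} = - U + U^{2} = U^{2} - U$)
$D{\left(4,y \right)} 36 T{\left(-2 \right)} = 75 \cdot 36 \left(- 2 \left(-1 - 2\right)\right) = 2700 \left(\left(-2\right) \left(-3\right)\right) = 2700 \cdot 6 = 16200$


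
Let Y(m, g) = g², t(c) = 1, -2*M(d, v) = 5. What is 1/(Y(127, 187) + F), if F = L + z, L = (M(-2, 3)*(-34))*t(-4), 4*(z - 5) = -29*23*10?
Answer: 2/66783 ≈ 2.9948e-5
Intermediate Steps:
M(d, v) = -5/2 (M(d, v) = -½*5 = -5/2)
z = -3325/2 (z = 5 + (-29*23*10)/4 = 5 + (-667*10)/4 = 5 + (¼)*(-6670) = 5 - 3335/2 = -3325/2 ≈ -1662.5)
L = 85 (L = -5/2*(-34)*1 = 85*1 = 85)
F = -3155/2 (F = 85 - 3325/2 = -3155/2 ≈ -1577.5)
1/(Y(127, 187) + F) = 1/(187² - 3155/2) = 1/(34969 - 3155/2) = 1/(66783/2) = 2/66783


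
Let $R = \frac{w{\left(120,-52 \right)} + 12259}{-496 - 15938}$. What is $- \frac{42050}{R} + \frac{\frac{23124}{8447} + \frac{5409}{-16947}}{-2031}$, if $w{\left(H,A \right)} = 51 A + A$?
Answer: $\frac{212609523506407445}{2939707564521} \approx 72323.0$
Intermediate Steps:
$w{\left(H,A \right)} = 52 A$
$R = - \frac{3185}{5478}$ ($R = \frac{52 \left(-52\right) + 12259}{-496 - 15938} = \frac{-2704 + 12259}{-16434} = 9555 \left(- \frac{1}{16434}\right) = - \frac{3185}{5478} \approx -0.58142$)
$- \frac{42050}{R} + \frac{\frac{23124}{8447} + \frac{5409}{-16947}}{-2031} = - \frac{42050}{- \frac{3185}{5478}} + \frac{\frac{23124}{8447} + \frac{5409}{-16947}}{-2031} = \left(-42050\right) \left(- \frac{5478}{3185}\right) + \left(23124 \cdot \frac{1}{8447} + 5409 \left(- \frac{1}{16947}\right)\right) \left(- \frac{1}{2031}\right) = \frac{46069980}{637} + \left(\frac{23124}{8447} - \frac{601}{1883}\right) \left(- \frac{1}{2031}\right) = \frac{46069980}{637} + \frac{38465845}{15905701} \left(- \frac{1}{2031}\right) = \frac{46069980}{637} - \frac{38465845}{32304478731} = \frac{212609523506407445}{2939707564521}$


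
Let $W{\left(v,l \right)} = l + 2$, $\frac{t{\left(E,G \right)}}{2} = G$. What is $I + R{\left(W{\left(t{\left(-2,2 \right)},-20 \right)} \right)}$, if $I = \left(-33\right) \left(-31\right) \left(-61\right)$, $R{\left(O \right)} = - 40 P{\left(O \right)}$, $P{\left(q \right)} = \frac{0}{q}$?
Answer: $-62403$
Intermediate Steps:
$t{\left(E,G \right)} = 2 G$
$W{\left(v,l \right)} = 2 + l$
$P{\left(q \right)} = 0$
$R{\left(O \right)} = 0$ ($R{\left(O \right)} = \left(-40\right) 0 = 0$)
$I = -62403$ ($I = 1023 \left(-61\right) = -62403$)
$I + R{\left(W{\left(t{\left(-2,2 \right)},-20 \right)} \right)} = -62403 + 0 = -62403$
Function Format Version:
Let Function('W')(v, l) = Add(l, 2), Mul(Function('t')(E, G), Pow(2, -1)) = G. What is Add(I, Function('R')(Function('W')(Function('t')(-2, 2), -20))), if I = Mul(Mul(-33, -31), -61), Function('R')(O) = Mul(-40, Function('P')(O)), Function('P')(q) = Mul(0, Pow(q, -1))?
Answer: -62403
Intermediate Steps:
Function('t')(E, G) = Mul(2, G)
Function('W')(v, l) = Add(2, l)
Function('P')(q) = 0
Function('R')(O) = 0 (Function('R')(O) = Mul(-40, 0) = 0)
I = -62403 (I = Mul(1023, -61) = -62403)
Add(I, Function('R')(Function('W')(Function('t')(-2, 2), -20))) = Add(-62403, 0) = -62403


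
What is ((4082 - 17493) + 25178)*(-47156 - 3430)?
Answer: -595245462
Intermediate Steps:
((4082 - 17493) + 25178)*(-47156 - 3430) = (-13411 + 25178)*(-50586) = 11767*(-50586) = -595245462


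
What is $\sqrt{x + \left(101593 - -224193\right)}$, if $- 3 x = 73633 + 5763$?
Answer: $\frac{\sqrt{2693886}}{3} \approx 547.1$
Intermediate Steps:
$x = - \frac{79396}{3}$ ($x = - \frac{73633 + 5763}{3} = \left(- \frac{1}{3}\right) 79396 = - \frac{79396}{3} \approx -26465.0$)
$\sqrt{x + \left(101593 - -224193\right)} = \sqrt{- \frac{79396}{3} + \left(101593 - -224193\right)} = \sqrt{- \frac{79396}{3} + \left(101593 + 224193\right)} = \sqrt{- \frac{79396}{3} + 325786} = \sqrt{\frac{897962}{3}} = \frac{\sqrt{2693886}}{3}$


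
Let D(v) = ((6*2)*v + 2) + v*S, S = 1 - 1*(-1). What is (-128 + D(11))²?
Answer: 784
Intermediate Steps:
S = 2 (S = 1 + 1 = 2)
D(v) = 2 + 14*v (D(v) = ((6*2)*v + 2) + v*2 = (12*v + 2) + 2*v = (2 + 12*v) + 2*v = 2 + 14*v)
(-128 + D(11))² = (-128 + (2 + 14*11))² = (-128 + (2 + 154))² = (-128 + 156)² = 28² = 784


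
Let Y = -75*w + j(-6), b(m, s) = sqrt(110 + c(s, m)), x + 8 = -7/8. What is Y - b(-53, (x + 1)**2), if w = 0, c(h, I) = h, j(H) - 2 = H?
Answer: -4 - sqrt(11009)/8 ≈ -17.115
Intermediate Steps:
j(H) = 2 + H
x = -71/8 (x = -8 - 7/8 = -71/8 ≈ -8.8750)
b(m, s) = sqrt(110 + s)
Y = -4 (Y = -75*0 + (2 - 6) = 0 - 4 = -4)
Y - b(-53, (x + 1)**2) = -4 - sqrt(110 + (-71/8 + 1)**2) = -4 - sqrt(110 + (-63/8)**2) = -4 - sqrt(110 + 3969/64) = -4 - sqrt(11009/64) = -4 - sqrt(11009)/8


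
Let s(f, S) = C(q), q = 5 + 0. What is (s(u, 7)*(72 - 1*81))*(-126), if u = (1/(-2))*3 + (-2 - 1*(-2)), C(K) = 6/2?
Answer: 3402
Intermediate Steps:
q = 5
C(K) = 3 (C(K) = 6*(½) = 3)
u = -3/2 (u = (1*(-½))*3 + (-2 + 2) = -½*3 + 0 = -3/2 + 0 = -3/2 ≈ -1.5000)
s(f, S) = 3
(s(u, 7)*(72 - 1*81))*(-126) = (3*(72 - 1*81))*(-126) = (3*(72 - 81))*(-126) = (3*(-9))*(-126) = -27*(-126) = 3402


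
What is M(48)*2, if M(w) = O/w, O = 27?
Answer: 9/8 ≈ 1.1250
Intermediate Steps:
M(w) = 27/w
M(48)*2 = (27/48)*2 = (27*(1/48))*2 = (9/16)*2 = 9/8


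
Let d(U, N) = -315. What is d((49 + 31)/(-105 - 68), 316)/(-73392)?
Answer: 105/24464 ≈ 0.0042920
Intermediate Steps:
d((49 + 31)/(-105 - 68), 316)/(-73392) = -315/(-73392) = -315*(-1/73392) = 105/24464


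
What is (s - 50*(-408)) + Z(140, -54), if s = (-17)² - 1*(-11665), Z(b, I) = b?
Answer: 32494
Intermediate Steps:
s = 11954 (s = 289 + 11665 = 11954)
(s - 50*(-408)) + Z(140, -54) = (11954 - 50*(-408)) + 140 = (11954 + 20400) + 140 = 32354 + 140 = 32494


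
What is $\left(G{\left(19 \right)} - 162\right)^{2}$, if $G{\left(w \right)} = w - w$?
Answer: $26244$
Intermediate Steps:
$G{\left(w \right)} = 0$
$\left(G{\left(19 \right)} - 162\right)^{2} = \left(0 - 162\right)^{2} = \left(-162\right)^{2} = 26244$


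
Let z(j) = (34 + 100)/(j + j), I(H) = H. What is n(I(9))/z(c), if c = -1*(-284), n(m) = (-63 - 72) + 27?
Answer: -30672/67 ≈ -457.79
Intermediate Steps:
n(m) = -108 (n(m) = -135 + 27 = -108)
c = 284
z(j) = 67/j (z(j) = 134/((2*j)) = 134*(1/(2*j)) = 67/j)
n(I(9))/z(c) = -108/(67/284) = -108/(67*(1/284)) = -108/67/284 = -108*284/67 = -30672/67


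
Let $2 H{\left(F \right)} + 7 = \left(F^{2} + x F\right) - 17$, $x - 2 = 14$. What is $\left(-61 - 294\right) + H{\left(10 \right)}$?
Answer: $-237$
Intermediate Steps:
$x = 16$ ($x = 2 + 14 = 16$)
$H{\left(F \right)} = -12 + \frac{F^{2}}{2} + 8 F$ ($H{\left(F \right)} = - \frac{7}{2} + \frac{\left(F^{2} + 16 F\right) - 17}{2} = - \frac{7}{2} + \frac{-17 + F^{2} + 16 F}{2} = - \frac{7}{2} + \left(- \frac{17}{2} + \frac{F^{2}}{2} + 8 F\right) = -12 + \frac{F^{2}}{2} + 8 F$)
$\left(-61 - 294\right) + H{\left(10 \right)} = \left(-61 - 294\right) + \left(-12 + \frac{10^{2}}{2} + 8 \cdot 10\right) = -355 + \left(-12 + \frac{1}{2} \cdot 100 + 80\right) = -355 + \left(-12 + 50 + 80\right) = -355 + 118 = -237$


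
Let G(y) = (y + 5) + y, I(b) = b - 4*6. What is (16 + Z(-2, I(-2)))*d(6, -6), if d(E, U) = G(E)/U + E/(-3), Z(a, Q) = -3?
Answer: -377/6 ≈ -62.833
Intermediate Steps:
I(b) = -24 + b (I(b) = b - 24 = -24 + b)
G(y) = 5 + 2*y (G(y) = (5 + y) + y = 5 + 2*y)
d(E, U) = -E/3 + (5 + 2*E)/U (d(E, U) = (5 + 2*E)/U + E/(-3) = (5 + 2*E)/U + E*(-⅓) = (5 + 2*E)/U - E/3 = -E/3 + (5 + 2*E)/U)
(16 + Z(-2, I(-2)))*d(6, -6) = (16 - 3)*((⅓)*(15 + 6*6 - 1*6*(-6))/(-6)) = 13*((⅓)*(-⅙)*(15 + 36 + 36)) = 13*((⅓)*(-⅙)*87) = 13*(-29/6) = -377/6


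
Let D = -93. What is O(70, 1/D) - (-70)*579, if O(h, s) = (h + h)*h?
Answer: 50330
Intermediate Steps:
O(h, s) = 2*h**2 (O(h, s) = (2*h)*h = 2*h**2)
O(70, 1/D) - (-70)*579 = 2*70**2 - (-70)*579 = 2*4900 - 1*(-40530) = 9800 + 40530 = 50330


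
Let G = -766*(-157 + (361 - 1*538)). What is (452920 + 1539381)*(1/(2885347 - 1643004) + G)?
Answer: 633244908612806393/1242343 ≈ 5.0972e+11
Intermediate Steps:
G = 255844 (G = -766*(-157 + (361 - 538)) = -766*(-157 - 177) = -766*(-334) = 255844)
(452920 + 1539381)*(1/(2885347 - 1643004) + G) = (452920 + 1539381)*(1/(2885347 - 1643004) + 255844) = 1992301*(1/1242343 + 255844) = 1992301*(317846002493/1242343) = 633244908612806393/1242343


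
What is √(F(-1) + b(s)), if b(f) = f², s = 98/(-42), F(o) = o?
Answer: 2*√10/3 ≈ 2.1082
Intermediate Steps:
s = -7/3 (s = 98*(-1/42) = -7/3 ≈ -2.3333)
√(F(-1) + b(s)) = √(-1 + (-7/3)²) = √(-1 + 49/9) = √(40/9) = 2*√10/3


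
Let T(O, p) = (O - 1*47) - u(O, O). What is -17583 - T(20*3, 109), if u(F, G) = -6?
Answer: -17602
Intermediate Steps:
T(O, p) = -41 + O (T(O, p) = (O - 1*47) - 1*(-6) = (O - 47) + 6 = (-47 + O) + 6 = -41 + O)
-17583 - T(20*3, 109) = -17583 - (-41 + 20*3) = -17583 - (-41 + 60) = -17583 - 1*19 = -17583 - 19 = -17602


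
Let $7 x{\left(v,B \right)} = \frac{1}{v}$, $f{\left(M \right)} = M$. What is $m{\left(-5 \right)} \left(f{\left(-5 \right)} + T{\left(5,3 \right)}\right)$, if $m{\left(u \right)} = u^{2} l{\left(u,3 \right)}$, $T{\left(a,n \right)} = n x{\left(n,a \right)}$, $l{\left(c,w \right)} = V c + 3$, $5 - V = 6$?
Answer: $- \frac{6800}{7} \approx -971.43$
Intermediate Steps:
$V = -1$ ($V = 5 - 6 = -1$)
$l{\left(c,w \right)} = 3 - c$ ($l{\left(c,w \right)} = - c + 3 = 3 - c$)
$x{\left(v,B \right)} = \frac{1}{7 v}$
$T{\left(a,n \right)} = \frac{1}{7}$ ($T{\left(a,n \right)} = n \frac{1}{7 n} = \frac{1}{7}$)
$m{\left(u \right)} = u^{2} \left(3 - u\right)$
$m{\left(-5 \right)} \left(f{\left(-5 \right)} + T{\left(5,3 \right)}\right) = \left(-5\right)^{2} \left(3 - -5\right) \left(-5 + \frac{1}{7}\right) = 25 \left(3 + 5\right) \left(- \frac{34}{7}\right) = 25 \cdot 8 \left(- \frac{34}{7}\right) = 200 \left(- \frac{34}{7}\right) = - \frac{6800}{7}$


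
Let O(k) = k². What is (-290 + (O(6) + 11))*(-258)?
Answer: 62694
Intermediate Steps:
(-290 + (O(6) + 11))*(-258) = (-290 + (6² + 11))*(-258) = (-290 + (36 + 11))*(-258) = (-290 + 47)*(-258) = -243*(-258) = 62694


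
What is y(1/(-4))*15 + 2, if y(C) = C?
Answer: -7/4 ≈ -1.7500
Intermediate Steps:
y(1/(-4))*15 + 2 = 15/(-4) + 2 = -1/4*15 + 2 = -15/4 + 2 = -7/4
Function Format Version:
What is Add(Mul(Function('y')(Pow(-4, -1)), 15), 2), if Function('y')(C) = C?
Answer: Rational(-7, 4) ≈ -1.7500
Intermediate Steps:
Add(Mul(Function('y')(Pow(-4, -1)), 15), 2) = Add(Mul(Pow(-4, -1), 15), 2) = Add(Mul(Rational(-1, 4), 15), 2) = Add(Rational(-15, 4), 2) = Rational(-7, 4)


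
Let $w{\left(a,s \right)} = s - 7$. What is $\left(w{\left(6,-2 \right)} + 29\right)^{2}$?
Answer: $400$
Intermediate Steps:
$w{\left(a,s \right)} = -7 + s$
$\left(w{\left(6,-2 \right)} + 29\right)^{2} = \left(\left(-7 - 2\right) + 29\right)^{2} = \left(-9 + 29\right)^{2} = 20^{2} = 400$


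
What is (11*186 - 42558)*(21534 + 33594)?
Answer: -2233345536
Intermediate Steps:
(11*186 - 42558)*(21534 + 33594) = (2046 - 42558)*55128 = -40512*55128 = -2233345536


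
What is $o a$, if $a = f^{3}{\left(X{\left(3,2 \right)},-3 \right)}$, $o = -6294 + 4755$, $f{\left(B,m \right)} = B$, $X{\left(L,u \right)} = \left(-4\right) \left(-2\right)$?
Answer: $-787968$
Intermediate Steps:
$X{\left(L,u \right)} = 8$
$o = -1539$
$a = 512$ ($a = 8^{3} = 512$)
$o a = \left(-1539\right) 512 = -787968$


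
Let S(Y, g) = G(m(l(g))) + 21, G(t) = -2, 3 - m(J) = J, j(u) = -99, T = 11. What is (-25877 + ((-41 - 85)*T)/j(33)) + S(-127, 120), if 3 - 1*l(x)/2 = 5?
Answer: -25844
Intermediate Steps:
l(x) = -4 (l(x) = 6 - 2*5 = 6 - 10 = -4)
m(J) = 3 - J
S(Y, g) = 19 (S(Y, g) = -2 + 21 = 19)
(-25877 + ((-41 - 85)*T)/j(33)) + S(-127, 120) = (-25877 + ((-41 - 85)*11)/(-99)) + 19 = (-25877 - 126*11*(-1/99)) + 19 = (-25877 - 1386*(-1/99)) + 19 = (-25877 + 14) + 19 = -25863 + 19 = -25844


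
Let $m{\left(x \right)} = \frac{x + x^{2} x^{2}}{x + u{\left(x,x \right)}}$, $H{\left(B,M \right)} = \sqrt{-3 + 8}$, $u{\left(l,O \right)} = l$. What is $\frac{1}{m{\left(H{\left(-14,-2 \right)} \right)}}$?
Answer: $- \frac{1}{62} + \frac{5 \sqrt{5}}{62} \approx 0.1642$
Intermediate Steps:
$H{\left(B,M \right)} = \sqrt{5}$
$m{\left(x \right)} = \frac{x + x^{4}}{2 x}$ ($m{\left(x \right)} = \frac{x + x^{2} x^{2}}{x + x} = \frac{x + x^{4}}{2 x}$)
$\frac{1}{m{\left(H{\left(-14,-2 \right)} \right)}} = \frac{1}{\frac{1}{2} + \frac{\left(\sqrt{5}\right)^{3}}{2}} = \frac{1}{\frac{1}{2} + \frac{5 \sqrt{5}}{2}}$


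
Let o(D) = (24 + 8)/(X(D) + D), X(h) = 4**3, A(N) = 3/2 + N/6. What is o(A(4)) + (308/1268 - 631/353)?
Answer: -47134870/44424697 ≈ -1.0610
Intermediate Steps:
A(N) = 3/2 + N/6 (A(N) = 3*(1/2) + N*(1/6) = 3/2 + N/6)
X(h) = 64
o(D) = 32/(64 + D) (o(D) = (24 + 8)/(64 + D) = 32/(64 + D))
o(A(4)) + (308/1268 - 631/353) = 32/(64 + (3/2 + (1/6)*4)) + (308/1268 - 631/353) = 32/(64 + (3/2 + 2/3)) + (308*(1/1268) - 631*1/353) = 32/(64 + 13/6) + (77/317 - 631/353) = 32/(397/6) - 172846/111901 = 32*(6/397) - 172846/111901 = 192/397 - 172846/111901 = -47134870/44424697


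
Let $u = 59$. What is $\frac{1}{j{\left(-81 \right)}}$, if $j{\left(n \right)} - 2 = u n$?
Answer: $- \frac{1}{4777} \approx -0.00020934$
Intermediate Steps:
$j{\left(n \right)} = 2 + 59 n$
$\frac{1}{j{\left(-81 \right)}} = \frac{1}{2 + 59 \left(-81\right)} = \frac{1}{2 - 4779} = \frac{1}{-4777} = - \frac{1}{4777}$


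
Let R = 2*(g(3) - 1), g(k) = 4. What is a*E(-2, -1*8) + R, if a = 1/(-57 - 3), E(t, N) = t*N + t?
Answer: 173/30 ≈ 5.7667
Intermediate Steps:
E(t, N) = t + N*t (E(t, N) = N*t + t = t + N*t)
R = 6 (R = 2*(4 - 1) = 2*3 = 6)
a = -1/60 (a = 1/(-60) = -1/60 ≈ -0.016667)
a*E(-2, -1*8) + R = -(-1)*(1 - 1*8)/30 + 6 = -(-1)*(1 - 8)/30 + 6 = -(-1)*(-7)/30 + 6 = -1/60*14 + 6 = -7/30 + 6 = 173/30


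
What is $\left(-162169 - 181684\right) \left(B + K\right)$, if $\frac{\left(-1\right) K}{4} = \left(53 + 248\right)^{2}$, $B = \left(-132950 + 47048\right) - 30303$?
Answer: $164571140477$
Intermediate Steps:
$B = -116205$ ($B = -85902 - 30303 = -116205$)
$K = -362404$ ($K = - 4 \left(53 + 248\right)^{2} = - 4 \cdot 301^{2} = \left(-4\right) 90601 = -362404$)
$\left(-162169 - 181684\right) \left(B + K\right) = \left(-162169 - 181684\right) \left(-116205 - 362404\right) = \left(-343853\right) \left(-478609\right) = 164571140477$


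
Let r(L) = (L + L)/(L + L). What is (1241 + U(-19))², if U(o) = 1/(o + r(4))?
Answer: 498941569/324 ≈ 1.5399e+6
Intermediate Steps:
r(L) = 1 (r(L) = (2*L)/((2*L)) = (2*L)*(1/(2*L)) = 1)
U(o) = 1/(1 + o) (U(o) = 1/(o + 1) = 1/(1 + o))
(1241 + U(-19))² = (1241 + 1/(1 - 19))² = (1241 + 1/(-18))² = (1241 - 1/18)² = (22337/18)² = 498941569/324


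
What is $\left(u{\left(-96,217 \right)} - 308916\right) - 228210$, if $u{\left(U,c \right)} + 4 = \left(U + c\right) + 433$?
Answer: $-536576$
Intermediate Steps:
$u{\left(U,c \right)} = 429 + U + c$ ($u{\left(U,c \right)} = -4 + \left(\left(U + c\right) + 433\right) = -4 + \left(433 + U + c\right) = 429 + U + c$)
$\left(u{\left(-96,217 \right)} - 308916\right) - 228210 = \left(\left(429 - 96 + 217\right) - 308916\right) - 228210 = \left(550 - 308916\right) - 228210 = -308366 - 228210 = -536576$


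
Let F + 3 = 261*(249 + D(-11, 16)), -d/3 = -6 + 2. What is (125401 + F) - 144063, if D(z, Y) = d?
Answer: 49456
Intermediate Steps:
d = 12 (d = -3*(-6 + 2) = -3*(-4) = 12)
D(z, Y) = 12
F = 68118 (F = -3 + 261*(249 + 12) = -3 + 261*261 = -3 + 68121 = 68118)
(125401 + F) - 144063 = (125401 + 68118) - 144063 = 193519 - 144063 = 49456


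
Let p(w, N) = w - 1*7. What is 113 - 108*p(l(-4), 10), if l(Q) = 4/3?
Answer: 725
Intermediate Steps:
l(Q) = 4/3 (l(Q) = 4*(1/3) = 4/3)
p(w, N) = -7 + w (p(w, N) = w - 7 = -7 + w)
113 - 108*p(l(-4), 10) = 113 - 108*(-7 + 4/3) = 113 - 108*(-17/3) = 113 + 612 = 725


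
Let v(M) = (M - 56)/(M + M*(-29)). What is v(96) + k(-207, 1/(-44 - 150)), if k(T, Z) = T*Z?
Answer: 34291/32592 ≈ 1.0521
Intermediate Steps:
v(M) = -(-56 + M)/(28*M) (v(M) = (-56 + M)/(M - 29*M) = (-56 + M)/((-28*M)) = (-56 + M)*(-1/(28*M)) = -(-56 + M)/(28*M))
v(96) + k(-207, 1/(-44 - 150)) = (1/28)*(56 - 1*96)/96 - 207/(-44 - 150) = (1/28)*(1/96)*(56 - 96) - 207/(-194) = (1/28)*(1/96)*(-40) - 207*(-1/194) = -5/336 + 207/194 = 34291/32592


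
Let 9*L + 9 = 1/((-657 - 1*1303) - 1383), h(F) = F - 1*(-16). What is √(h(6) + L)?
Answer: √2112194318/10029 ≈ 4.5826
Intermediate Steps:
h(F) = 16 + F (h(F) = F + 16 = 16 + F)
L = -30088/30087 (L = -1 + 1/(9*((-657 - 1*1303) - 1383)) = -1 + 1/(9*((-657 - 1303) - 1383)) = -1 + 1/(9*(-1960 - 1383)) = -1 + (⅑)/(-3343) = -1 + (⅑)*(-1/3343) = -1 - 1/30087 = -30088/30087 ≈ -1.0000)
√(h(6) + L) = √((16 + 6) - 30088/30087) = √(22 - 30088/30087) = √(631826/30087) = √2112194318/10029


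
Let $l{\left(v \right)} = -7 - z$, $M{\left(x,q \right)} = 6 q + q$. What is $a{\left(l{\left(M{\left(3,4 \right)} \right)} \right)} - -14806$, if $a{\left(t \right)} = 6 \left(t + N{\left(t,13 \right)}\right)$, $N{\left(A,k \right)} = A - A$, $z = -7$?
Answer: $14806$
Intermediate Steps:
$N{\left(A,k \right)} = 0$
$M{\left(x,q \right)} = 7 q$
$l{\left(v \right)} = 0$ ($l{\left(v \right)} = -7 - -7 = -7 + 7 = 0$)
$a{\left(t \right)} = 6 t$ ($a{\left(t \right)} = 6 \left(t + 0\right) = 6 t$)
$a{\left(l{\left(M{\left(3,4 \right)} \right)} \right)} - -14806 = 6 \cdot 0 - -14806 = 0 + 14806 = 14806$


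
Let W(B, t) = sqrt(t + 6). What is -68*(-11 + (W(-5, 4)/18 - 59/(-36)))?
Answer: 5729/9 - 34*sqrt(10)/9 ≈ 624.61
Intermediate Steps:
W(B, t) = sqrt(6 + t)
-68*(-11 + (W(-5, 4)/18 - 59/(-36))) = -68*(-11 + (sqrt(6 + 4)/18 - 59/(-36))) = -68*(-11 + (sqrt(10)*(1/18) - 59*(-1/36))) = -68*(-11 + (sqrt(10)/18 + 59/36)) = -68*(-11 + (59/36 + sqrt(10)/18)) = -68*(-337/36 + sqrt(10)/18) = 5729/9 - 34*sqrt(10)/9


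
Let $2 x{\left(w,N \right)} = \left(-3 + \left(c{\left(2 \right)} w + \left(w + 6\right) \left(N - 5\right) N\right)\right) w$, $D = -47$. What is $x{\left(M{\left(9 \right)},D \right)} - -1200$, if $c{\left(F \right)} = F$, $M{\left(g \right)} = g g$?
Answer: $\frac{17238147}{2} \approx 8.6191 \cdot 10^{6}$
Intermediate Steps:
$M{\left(g \right)} = g^{2}$
$x{\left(w,N \right)} = \frac{w \left(-3 + 2 w + N \left(-5 + N\right) \left(6 + w\right)\right)}{2}$ ($x{\left(w,N \right)} = \frac{\left(-3 + \left(2 w + \left(w + 6\right) \left(N - 5\right) N\right)\right) w}{2} = \frac{\left(-3 + \left(2 w + \left(6 + w\right) \left(-5 + N\right) N\right)\right) w}{2} = \frac{\left(-3 + \left(2 w + \left(-5 + N\right) \left(6 + w\right) N\right)\right) w}{2} = \frac{\left(-3 + \left(2 w + N \left(-5 + N\right) \left(6 + w\right)\right)\right) w}{2} = \frac{\left(-3 + 2 w + N \left(-5 + N\right) \left(6 + w\right)\right) w}{2} = \frac{w \left(-3 + 2 w + N \left(-5 + N\right) \left(6 + w\right)\right)}{2}$)
$x{\left(M{\left(9 \right)},D \right)} - -1200 = \frac{9^{2} \left(-3 - -1410 + 2 \cdot 9^{2} + 6 \left(-47\right)^{2} + 9^{2} \left(-47\right)^{2} - - 235 \cdot 9^{2}\right)}{2} - -1200 = \frac{1}{2} \cdot 81 \left(-3 + 1410 + 2 \cdot 81 + 6 \cdot 2209 + 81 \cdot 2209 - \left(-235\right) 81\right) + 1200 = \frac{1}{2} \cdot 81 \left(-3 + 1410 + 162 + 13254 + 178929 + 19035\right) + 1200 = \frac{1}{2} \cdot 81 \cdot 212787 + 1200 = \frac{17235747}{2} + 1200 = \frac{17238147}{2}$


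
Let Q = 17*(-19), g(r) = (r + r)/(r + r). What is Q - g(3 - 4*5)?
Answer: -324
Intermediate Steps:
g(r) = 1 (g(r) = (2*r)/((2*r)) = (2*r)*(1/(2*r)) = 1)
Q = -323
Q - g(3 - 4*5) = -323 - 1*1 = -323 - 1 = -324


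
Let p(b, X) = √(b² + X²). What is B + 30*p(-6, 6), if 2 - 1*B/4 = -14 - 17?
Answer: 132 + 180*√2 ≈ 386.56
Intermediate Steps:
B = 132 (B = 8 - 4*(-14 - 17) = 8 - 4*(-31) = 8 + 124 = 132)
p(b, X) = √(X² + b²)
B + 30*p(-6, 6) = 132 + 30*√(6² + (-6)²) = 132 + 30*√(36 + 36) = 132 + 30*√72 = 132 + 30*(6*√2) = 132 + 180*√2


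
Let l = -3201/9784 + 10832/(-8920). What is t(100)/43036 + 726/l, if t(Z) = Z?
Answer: -85211399255165/180930348109 ≈ -470.96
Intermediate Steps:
l = -16816651/10909160 (l = -3201*1/9784 + 10832*(-1/8920) = -3201/9784 - 1354/1115 = -16816651/10909160 ≈ -1.5415)
t(100)/43036 + 726/l = 100/43036 + 726/(-16816651/10909160) = 100*(1/43036) + 726*(-10909160/16816651) = 25/10759 - 7920050160/16816651 = -85211399255165/180930348109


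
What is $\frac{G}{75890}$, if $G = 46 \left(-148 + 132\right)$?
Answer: $- \frac{368}{37945} \approx -0.0096982$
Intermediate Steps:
$G = -736$ ($G = 46 \left(-16\right) = -736$)
$\frac{G}{75890} = - \frac{736}{75890} = \left(-736\right) \frac{1}{75890} = - \frac{368}{37945}$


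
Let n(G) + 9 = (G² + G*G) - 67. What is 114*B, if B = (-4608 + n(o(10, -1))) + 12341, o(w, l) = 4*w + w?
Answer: 1442898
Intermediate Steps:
o(w, l) = 5*w
n(G) = -76 + 2*G² (n(G) = -9 + ((G² + G*G) - 67) = -9 + ((G² + G²) - 67) = -9 + (2*G² - 67) = -9 + (-67 + 2*G²) = -76 + 2*G²)
B = 12657 (B = (-4608 + (-76 + 2*(5*10)²)) + 12341 = (-4608 + (-76 + 2*50²)) + 12341 = (-4608 + (-76 + 2*2500)) + 12341 = (-4608 + (-76 + 5000)) + 12341 = (-4608 + 4924) + 12341 = 316 + 12341 = 12657)
114*B = 114*12657 = 1442898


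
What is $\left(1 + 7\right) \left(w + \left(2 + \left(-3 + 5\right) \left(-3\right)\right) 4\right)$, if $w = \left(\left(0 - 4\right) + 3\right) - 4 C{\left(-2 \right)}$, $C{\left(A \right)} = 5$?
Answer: $-296$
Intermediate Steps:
$w = -21$ ($w = \left(\left(0 - 4\right) + 3\right) - 20 = \left(-4 + 3\right) - 20 = -1 - 20 = -21$)
$\left(1 + 7\right) \left(w + \left(2 + \left(-3 + 5\right) \left(-3\right)\right) 4\right) = \left(1 + 7\right) \left(-21 + \left(2 + \left(-3 + 5\right) \left(-3\right)\right) 4\right) = 8 \left(-21 + \left(2 + 2 \left(-3\right)\right) 4\right) = 8 \left(-21 + \left(2 - 6\right) 4\right) = 8 \left(-21 - 16\right) = 8 \left(-37\right) = -296$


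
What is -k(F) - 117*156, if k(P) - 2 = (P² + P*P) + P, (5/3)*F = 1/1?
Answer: -456383/25 ≈ -18255.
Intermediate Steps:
F = ⅗ (F = (⅗)/1 = (⅗)*1 = ⅗ ≈ 0.60000)
k(P) = 2 + P + 2*P² (k(P) = 2 + ((P² + P*P) + P) = 2 + ((P² + P²) + P) = 2 + (2*P² + P) = 2 + (P + 2*P²) = 2 + P + 2*P²)
-k(F) - 117*156 = -(2 + ⅗ + 2*(⅗)²) - 117*156 = -(2 + ⅗ + 2*(9/25)) - 18252 = -(2 + ⅗ + 18/25) - 18252 = -1*83/25 - 18252 = -83/25 - 18252 = -456383/25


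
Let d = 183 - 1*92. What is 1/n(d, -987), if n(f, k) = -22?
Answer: -1/22 ≈ -0.045455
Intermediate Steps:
d = 91 (d = 183 - 92 = 91)
1/n(d, -987) = 1/(-22) = -1/22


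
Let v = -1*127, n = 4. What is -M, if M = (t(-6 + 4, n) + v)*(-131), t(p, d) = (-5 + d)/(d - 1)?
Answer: -50042/3 ≈ -16681.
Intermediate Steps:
t(p, d) = (-5 + d)/(-1 + d)
v = -127
M = 50042/3 (M = ((-5 + 4)/(-1 + 4) - 127)*(-131) = (-1/3 - 127)*(-131) = ((⅓)*(-1) - 127)*(-131) = (-⅓ - 127)*(-131) = -382/3*(-131) = 50042/3 ≈ 16681.)
-M = -1*50042/3 = -50042/3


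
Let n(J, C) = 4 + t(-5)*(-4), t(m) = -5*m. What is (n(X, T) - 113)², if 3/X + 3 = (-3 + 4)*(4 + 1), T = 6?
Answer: 43681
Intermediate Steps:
X = 3/2 (X = 3/(-3 + (-3 + 4)*(4 + 1)) = 3/(-3 + 1*5) = 3/(-3 + 5) = 3/2 ≈ 1.5000)
n(J, C) = -96 (n(J, C) = 4 - 5*(-5)*(-4) = 4 + 25*(-4) = 4 - 100 = -96)
(n(X, T) - 113)² = (-96 - 113)² = (-209)² = 43681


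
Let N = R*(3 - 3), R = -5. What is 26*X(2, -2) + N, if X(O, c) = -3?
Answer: -78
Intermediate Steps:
N = 0 (N = -5*(3 - 3) = -5*0 = 0)
26*X(2, -2) + N = 26*(-3) + 0 = -78 + 0 = -78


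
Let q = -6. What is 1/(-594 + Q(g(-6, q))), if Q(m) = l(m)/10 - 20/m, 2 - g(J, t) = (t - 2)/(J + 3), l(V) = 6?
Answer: -5/2817 ≈ -0.0017749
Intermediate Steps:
g(J, t) = 2 - (-2 + t)/(3 + J) (g(J, t) = 2 - (t - 2)/(J + 3) = 2 - (-2 + t)/(3 + J))
Q(m) = ⅗ - 20/m (Q(m) = 6/10 - 20/m = 6*(⅒) - 20/m = ⅗ - 20/m)
1/(-594 + Q(g(-6, q))) = 1/(-594 + (⅗ - 20*(3 - 6)/(8 - 1*(-6) + 2*(-6)))) = 1/(-594 + (⅗ - 20*(-3/(8 + 6 - 12)))) = 1/(-594 + (⅗ - 20/((-⅓*2)))) = 1/(-594 + (⅗ - 20/(-⅔))) = 1/(-594 + (⅗ - 20*(-3/2))) = 1/(-594 + (⅗ + 30)) = 1/(-594 + 153/5) = 1/(-2817/5) = -5/2817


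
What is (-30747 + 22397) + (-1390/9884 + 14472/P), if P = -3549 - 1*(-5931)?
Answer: -16370838711/1961974 ≈ -8344.1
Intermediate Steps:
P = 2382 (P = -3549 + 5931 = 2382)
(-30747 + 22397) + (-1390/9884 + 14472/P) = (-30747 + 22397) + (-1390/9884 + 14472/2382) = -8350 + (-1390*1/9884 + 14472*(1/2382)) = -8350 + (-695/4942 + 2412/397) = -8350 + 11644189/1961974 = -16370838711/1961974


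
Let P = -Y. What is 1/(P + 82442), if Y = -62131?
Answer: 1/144573 ≈ 6.9169e-6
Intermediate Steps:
P = 62131 (P = -1*(-62131) = 62131)
1/(P + 82442) = 1/(62131 + 82442) = 1/144573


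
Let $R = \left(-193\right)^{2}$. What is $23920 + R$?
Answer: $61169$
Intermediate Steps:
$R = 37249$
$23920 + R = 23920 + 37249 = 61169$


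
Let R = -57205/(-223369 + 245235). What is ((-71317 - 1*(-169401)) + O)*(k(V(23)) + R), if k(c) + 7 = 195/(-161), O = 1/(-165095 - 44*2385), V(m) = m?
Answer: -77659029183208671/73126018070 ≈ -1.0620e+6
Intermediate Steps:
O = -1/270035 (O = 1/(-165095 - 104940) = 1/(-270035) = -1/270035 ≈ -3.7032e-6)
k(c) = -1322/161 (k(c) = -7 + 195/(-161) = -7 + 195*(-1/161) = -7 - 195/161 = -1322/161)
R = -57205/21866 ≈ -2.6162
((-71317 - 1*(-169401)) + O)*(k(V(23)) + R) = ((-71317 - 1*(-169401)) - 1/270035)*(-1322/161 - 57205/21866) = ((-71317 + 169401) - 1/270035)*(-38116857/3520426) = (98084 - 1/270035)*(-38116857/3520426) = (26486112939/270035)*(-38116857/3520426) = -77659029183208671/73126018070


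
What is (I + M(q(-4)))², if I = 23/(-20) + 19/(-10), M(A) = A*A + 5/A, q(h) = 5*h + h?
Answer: 4723675441/14400 ≈ 3.2803e+5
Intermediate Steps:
q(h) = 6*h
M(A) = A² + 5/A
I = -61/20 (I = 23*(-1/20) + 19*(-⅒) = -23/20 - 19/10 = -61/20 ≈ -3.0500)
(I + M(q(-4)))² = (-61/20 + (5 + (6*(-4))³)/((6*(-4))))² = (-61/20 + (5 + (-24)³)/(-24))² = (-61/20 - (5 - 13824)/24)² = (-61/20 - 1/24*(-13819))² = (-61/20 + 13819/24)² = (68729/120)² = 4723675441/14400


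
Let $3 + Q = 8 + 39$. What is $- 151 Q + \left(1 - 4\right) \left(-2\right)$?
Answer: $-6638$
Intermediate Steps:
$Q = 44$ ($Q = -3 + \left(8 + 39\right) = -3 + 47 = 44$)
$- 151 Q + \left(1 - 4\right) \left(-2\right) = \left(-151\right) 44 + \left(1 - 4\right) \left(-2\right) = -6644 - -6 = -6644 + 6 = -6638$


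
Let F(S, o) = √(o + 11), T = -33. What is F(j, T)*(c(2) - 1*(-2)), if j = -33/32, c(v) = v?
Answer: 4*I*√22 ≈ 18.762*I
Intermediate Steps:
j = -33/32 (j = -33*1/32 = -33/32 ≈ -1.0313)
F(S, o) = √(11 + o)
F(j, T)*(c(2) - 1*(-2)) = √(11 - 33)*(2 - 1*(-2)) = √(-22)*(2 + 2) = (I*√22)*4 = 4*I*√22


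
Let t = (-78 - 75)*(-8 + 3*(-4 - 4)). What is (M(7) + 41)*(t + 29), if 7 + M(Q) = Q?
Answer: 201925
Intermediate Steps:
M(Q) = -7 + Q
t = 4896 (t = -153*(-8 + 3*(-8)) = -153*(-8 - 24) = -153*(-32) = 4896)
(M(7) + 41)*(t + 29) = ((-7 + 7) + 41)*(4896 + 29) = (0 + 41)*4925 = 41*4925 = 201925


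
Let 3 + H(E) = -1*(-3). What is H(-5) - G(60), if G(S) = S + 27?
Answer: -87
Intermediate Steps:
H(E) = 0 (H(E) = -3 - 1*(-3) = -3 + 3 = 0)
G(S) = 27 + S
H(-5) - G(60) = 0 - (27 + 60) = 0 - 1*87 = 0 - 87 = -87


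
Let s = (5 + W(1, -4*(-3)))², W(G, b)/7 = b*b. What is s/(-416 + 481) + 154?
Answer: 1036179/65 ≈ 15941.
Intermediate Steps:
W(G, b) = 7*b² (W(G, b) = 7*(b*b) = 7*b²)
s = 1026169 (s = (5 + 7*(-4*(-3))²)² = (5 + 7*12²)² = (5 + 7*144)² = (5 + 1008)² = 1013² = 1026169)
s/(-416 + 481) + 154 = 1026169/(-416 + 481) + 154 = 1026169/65 + 154 = 1036179/65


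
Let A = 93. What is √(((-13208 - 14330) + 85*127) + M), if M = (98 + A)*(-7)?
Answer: 4*I*√1130 ≈ 134.46*I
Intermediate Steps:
M = -1337 (M = (98 + 93)*(-7) = 191*(-7) = -1337)
√(((-13208 - 14330) + 85*127) + M) = √(((-13208 - 14330) + 85*127) - 1337) = √((-27538 + 10795) - 1337) = √(-16743 - 1337) = √(-18080) = 4*I*√1130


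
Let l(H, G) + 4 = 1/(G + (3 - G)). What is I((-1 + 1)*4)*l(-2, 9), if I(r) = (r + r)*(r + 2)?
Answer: 0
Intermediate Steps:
l(H, G) = -11/3 (l(H, G) = -4 + 1/(G + (3 - G)) = -4 + 1/3 = -11/3)
I(r) = 2*r*(2 + r) (I(r) = (2*r)*(2 + r) = 2*r*(2 + r))
I((-1 + 1)*4)*l(-2, 9) = (2*((-1 + 1)*4)*(2 + (-1 + 1)*4))*(-11/3) = (2*(0*4)*(2 + 0*4))*(-11/3) = (2*0*(2 + 0))*(-11/3) = (2*0*2)*(-11/3) = 0*(-11/3) = 0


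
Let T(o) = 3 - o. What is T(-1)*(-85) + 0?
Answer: -340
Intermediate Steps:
T(-1)*(-85) + 0 = (3 - 1*(-1))*(-85) + 0 = (3 + 1)*(-85) + 0 = 4*(-85) + 0 = -340 + 0 = -340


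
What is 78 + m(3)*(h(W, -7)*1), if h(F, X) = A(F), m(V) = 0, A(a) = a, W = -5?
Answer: 78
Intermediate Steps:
h(F, X) = F
78 + m(3)*(h(W, -7)*1) = 78 + 0*(-5*1) = 78 + 0*(-5) = 78 + 0 = 78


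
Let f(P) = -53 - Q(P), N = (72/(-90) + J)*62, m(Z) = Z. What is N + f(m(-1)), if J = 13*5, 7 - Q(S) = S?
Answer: 19597/5 ≈ 3919.4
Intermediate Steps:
Q(S) = 7 - S
J = 65
N = 19902/5 (N = (72/(-90) + 65)*62 = (72*(-1/90) + 65)*62 = (-4/5 + 65)*62 = (321/5)*62 = 19902/5 ≈ 3980.4)
f(P) = -60 + P (f(P) = -53 - (7 - P) = -53 + (-7 + P) = -60 + P)
N + f(m(-1)) = 19902/5 + (-60 - 1) = 19902/5 - 61 = 19597/5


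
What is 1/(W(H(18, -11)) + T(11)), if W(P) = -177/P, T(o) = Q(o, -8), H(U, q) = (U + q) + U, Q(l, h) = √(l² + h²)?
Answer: 4425/84296 + 625*√185/84296 ≈ 0.15334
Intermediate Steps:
Q(l, h) = √(h² + l²)
H(U, q) = q + 2*U
T(o) = √(64 + o²) (T(o) = √((-8)² + o²) = √(64 + o²))
1/(W(H(18, -11)) + T(11)) = 1/(-177/(-11 + 2*18) + √(64 + 11²)) = 1/(-177/(-11 + 36) + √(64 + 121)) = 1/(-177/25 + √185)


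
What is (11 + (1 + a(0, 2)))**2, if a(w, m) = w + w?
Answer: 144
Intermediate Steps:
a(w, m) = 2*w
(11 + (1 + a(0, 2)))**2 = (11 + (1 + 2*0))**2 = (11 + (1 + 0))**2 = (11 + 1)**2 = 12**2 = 144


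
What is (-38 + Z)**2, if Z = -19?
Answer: 3249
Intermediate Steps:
(-38 + Z)**2 = (-38 - 19)**2 = (-57)**2 = 3249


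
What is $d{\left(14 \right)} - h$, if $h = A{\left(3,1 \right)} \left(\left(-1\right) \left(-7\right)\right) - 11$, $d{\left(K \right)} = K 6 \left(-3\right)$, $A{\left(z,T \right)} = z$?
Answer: $-262$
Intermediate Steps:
$d{\left(K \right)} = - 18 K$ ($d{\left(K \right)} = 6 K \left(-3\right) = - 18 K$)
$h = 10$ ($h = 3 \left(\left(-1\right) \left(-7\right)\right) - 11 = 3 \cdot 7 - 11 = 21 - 11 = 10$)
$d{\left(14 \right)} - h = \left(-18\right) 14 - 10 = -252 - 10 = -262$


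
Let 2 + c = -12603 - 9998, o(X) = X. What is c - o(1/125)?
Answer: -2825376/125 ≈ -22603.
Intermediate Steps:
c = -22603 (c = -2 + (-12603 - 9998) = -2 - 22601 = -22603)
c - o(1/125) = -22603 - 1/125 = -2825376/125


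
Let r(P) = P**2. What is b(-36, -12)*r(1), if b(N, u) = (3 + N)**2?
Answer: 1089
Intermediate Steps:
b(-36, -12)*r(1) = (3 - 36)**2*1**2 = (-33)**2*1 = 1089*1 = 1089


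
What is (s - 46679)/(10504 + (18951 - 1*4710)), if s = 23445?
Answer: -23234/24745 ≈ -0.93894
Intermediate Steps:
(s - 46679)/(10504 + (18951 - 1*4710)) = (23445 - 46679)/(10504 + (18951 - 1*4710)) = -23234/(10504 + (18951 - 4710)) = -23234/(10504 + 14241) = -23234/24745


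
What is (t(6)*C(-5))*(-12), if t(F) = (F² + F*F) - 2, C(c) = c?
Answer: 4200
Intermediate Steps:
t(F) = -2 + 2*F² (t(F) = (F² + F²) - 2 = 2*F² - 2 = -2 + 2*F²)
(t(6)*C(-5))*(-12) = ((-2 + 2*6²)*(-5))*(-12) = ((-2 + 2*36)*(-5))*(-12) = ((-2 + 72)*(-5))*(-12) = (70*(-5))*(-12) = -350*(-12) = 4200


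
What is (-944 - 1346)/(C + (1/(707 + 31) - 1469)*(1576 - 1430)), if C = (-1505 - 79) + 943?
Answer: 422505/39688681 ≈ 0.010645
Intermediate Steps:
C = -641 (C = -1584 + 943 = -641)
(-944 - 1346)/(C + (1/(707 + 31) - 1469)*(1576 - 1430)) = (-944 - 1346)/(-641 + (1/(707 + 31) - 1469)*(1576 - 1430)) = -2290/(-641 + (1/738 - 1469)*146) = -2290/(-641 - 1084121/738*146) = -2290/(-641 - 79140833/369) = -2290/(-79377362/369) = -2290*(-369/79377362) = 422505/39688681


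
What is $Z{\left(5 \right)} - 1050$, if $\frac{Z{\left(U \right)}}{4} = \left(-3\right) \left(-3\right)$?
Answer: $-1014$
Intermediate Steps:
$Z{\left(U \right)} = 36$ ($Z{\left(U \right)} = 4 \left(\left(-3\right) \left(-3\right)\right) = 4 \cdot 9 = 36$)
$Z{\left(5 \right)} - 1050 = 36 - 1050 = -1014$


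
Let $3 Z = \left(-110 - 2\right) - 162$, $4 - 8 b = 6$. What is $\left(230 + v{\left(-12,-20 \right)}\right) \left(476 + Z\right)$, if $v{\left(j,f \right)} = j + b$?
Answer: $\frac{502567}{6} \approx 83761.0$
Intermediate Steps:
$b = - \frac{1}{4}$ ($b = \frac{1}{2} - \frac{3}{4} = - \frac{1}{4} \approx -0.25$)
$v{\left(j,f \right)} = - \frac{1}{4} + j$ ($v{\left(j,f \right)} = j - \frac{1}{4} = - \frac{1}{4} + j$)
$Z = - \frac{274}{3}$ ($Z = \frac{\left(-110 - 2\right) - 162}{3} = \frac{-112 - 162}{3} = \frac{1}{3} \left(-274\right) = - \frac{274}{3} \approx -91.333$)
$\left(230 + v{\left(-12,-20 \right)}\right) \left(476 + Z\right) = \left(230 - \frac{49}{4}\right) \left(476 - \frac{274}{3}\right) = \left(230 - \frac{49}{4}\right) \frac{1154}{3} = \frac{871}{4} \cdot \frac{1154}{3} = \frac{502567}{6}$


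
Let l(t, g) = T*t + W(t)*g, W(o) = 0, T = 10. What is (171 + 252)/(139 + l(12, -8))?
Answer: 423/259 ≈ 1.6332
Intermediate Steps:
l(t, g) = 10*t (l(t, g) = 10*t + 0*g = 10*t + 0 = 10*t)
(171 + 252)/(139 + l(12, -8)) = (171 + 252)/(139 + 10*12) = 423/(139 + 120) = 423/259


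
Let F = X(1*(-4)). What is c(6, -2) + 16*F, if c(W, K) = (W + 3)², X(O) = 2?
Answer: 113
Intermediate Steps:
c(W, K) = (3 + W)²
F = 2
c(6, -2) + 16*F = (3 + 6)² + 16*2 = 9² + 32 = 81 + 32 = 113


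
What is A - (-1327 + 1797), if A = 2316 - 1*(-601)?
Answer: 2447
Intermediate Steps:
A = 2917 (A = 2316 + 601 = 2917)
A - (-1327 + 1797) = 2917 - (-1327 + 1797) = 2917 - 1*470 = 2917 - 470 = 2447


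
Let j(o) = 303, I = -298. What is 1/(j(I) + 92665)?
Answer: 1/92968 ≈ 1.0756e-5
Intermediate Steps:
1/(j(I) + 92665) = 1/(303 + 92665) = 1/92968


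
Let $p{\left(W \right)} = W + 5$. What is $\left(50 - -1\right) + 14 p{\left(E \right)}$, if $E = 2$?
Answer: $149$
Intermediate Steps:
$p{\left(W \right)} = 5 + W$
$\left(50 - -1\right) + 14 p{\left(E \right)} = \left(50 - -1\right) + 14 \left(5 + 2\right) = \left(50 + 1\right) + 14 \cdot 7 = 51 + 98 = 149$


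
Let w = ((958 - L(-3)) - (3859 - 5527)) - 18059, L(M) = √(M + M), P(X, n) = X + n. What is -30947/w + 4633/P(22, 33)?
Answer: 225948922428/2619952445 - 30947*I*√6/238177495 ≈ 86.242 - 0.00031827*I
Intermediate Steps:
L(M) = √2*√M (L(M) = √(2*M) = √2*√M)
w = -15433 - I*√6 (w = ((958 - √2*√(-3)) - (3859 - 5527)) - 18059 = ((958 - √2*I*√3) - 1*(-1668)) - 18059 = ((958 - I*√6) + 1668) - 18059 = (2626 - I*√6) - 18059 = -15433 - I*√6 ≈ -15433.0 - 2.4495*I)
-30947/w + 4633/P(22, 33) = -30947/(-15433 - I*√6) + 4633/(22 + 33) = -30947/(-15433 - I*√6) + 4633/55 = 4633/55 - 30947/(-15433 - I*√6)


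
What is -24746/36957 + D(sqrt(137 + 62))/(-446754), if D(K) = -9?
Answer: -3685013957/5503562526 ≈ -0.66957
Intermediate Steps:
-24746/36957 + D(sqrt(137 + 62))/(-446754) = -24746/36957 - 9/(-446754) = -24746*1/36957 - 9*(-1/446754) = -24746/36957 + 3/148918 = -3685013957/5503562526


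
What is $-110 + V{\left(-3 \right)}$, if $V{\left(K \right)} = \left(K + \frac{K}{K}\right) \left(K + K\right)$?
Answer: $-98$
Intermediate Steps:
$V{\left(K \right)} = 2 K \left(1 + K\right)$ ($V{\left(K \right)} = \left(K + 1\right) 2 K = \left(1 + K\right) 2 K = 2 K \left(1 + K\right)$)
$-110 + V{\left(-3 \right)} = -110 + 2 \left(-3\right) \left(1 - 3\right) = -110 + 2 \left(-3\right) \left(-2\right) = -110 + 12 = -98$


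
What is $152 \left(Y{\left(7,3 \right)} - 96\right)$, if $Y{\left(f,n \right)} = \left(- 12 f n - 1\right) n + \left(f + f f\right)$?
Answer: $-121448$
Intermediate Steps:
$Y{\left(f,n \right)} = f + f^{2} + n \left(-1 - 12 f n\right)$ ($Y{\left(f,n \right)} = \left(- 12 f n - 1\right) n + \left(f + f^{2}\right) = \left(-1 - 12 f n\right) n + \left(f + f^{2}\right) = n \left(-1 - 12 f n\right) + \left(f + f^{2}\right) = f + f^{2} + n \left(-1 - 12 f n\right)$)
$152 \left(Y{\left(7,3 \right)} - 96\right) = 152 \left(\left(7 + 7^{2} - 3 - 84 \cdot 3^{2}\right) - 96\right) = 152 \left(\left(7 + 49 - 3 - 84 \cdot 9\right) - 96\right) = 152 \left(\left(7 + 49 - 3 - 756\right) - 96\right) = 152 \left(-703 - 96\right) = 152 \left(-799\right) = -121448$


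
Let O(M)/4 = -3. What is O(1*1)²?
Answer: 144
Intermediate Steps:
O(M) = -12 (O(M) = 4*(-3) = -12)
O(1*1)² = (-12)² = 144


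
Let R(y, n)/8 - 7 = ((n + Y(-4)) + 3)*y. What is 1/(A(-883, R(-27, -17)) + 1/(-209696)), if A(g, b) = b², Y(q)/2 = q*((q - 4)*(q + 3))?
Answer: 209696/59919628814335 ≈ 3.4996e-9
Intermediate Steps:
Y(q) = 2*q*(-4 + q)*(3 + q) (Y(q) = 2*(q*((q - 4)*(q + 3))) = 2*(q*((-4 + q)*(3 + q))) = 2*(q*(-4 + q)*(3 + q)) = 2*q*(-4 + q)*(3 + q))
R(y, n) = 56 + 8*y*(-61 + n) (R(y, n) = 56 + 8*(((n + 2*(-4)*(-12 + (-4)² - 1*(-4))) + 3)*y) = 56 + 8*(((n + 2*(-4)*(-12 + 16 + 4)) + 3)*y) = 56 + 8*(((n + 2*(-4)*8) + 3)*y) = 56 + 8*(((n - 64) + 3)*y) = 56 + 8*(((-64 + n) + 3)*y) = 56 + 8*((-61 + n)*y) = 56 + 8*(y*(-61 + n)) = 56 + 8*y*(-61 + n))
1/(A(-883, R(-27, -17)) + 1/(-209696)) = 1/((56 - 488*(-27) + 8*(-17)*(-27))² + 1/(-209696)) = 1/((56 + 13176 + 3672)² - 1/209696) = 1/(16904² - 1/209696) = 1/(285745216 - 1/209696) = 1/(59919628814335/209696) = 209696/59919628814335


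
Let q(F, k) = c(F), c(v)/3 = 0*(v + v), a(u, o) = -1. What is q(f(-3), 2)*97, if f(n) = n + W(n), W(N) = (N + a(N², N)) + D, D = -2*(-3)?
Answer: 0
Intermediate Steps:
D = 6
c(v) = 0 (c(v) = 3*(0*(v + v)) = 3*(0*(2*v)) = 3*0 = 0)
W(N) = 5 + N (W(N) = (N - 1) + 6 = (-1 + N) + 6 = 5 + N)
f(n) = 5 + 2*n (f(n) = n + (5 + n) = 5 + 2*n)
q(F, k) = 0
q(f(-3), 2)*97 = 0*97 = 0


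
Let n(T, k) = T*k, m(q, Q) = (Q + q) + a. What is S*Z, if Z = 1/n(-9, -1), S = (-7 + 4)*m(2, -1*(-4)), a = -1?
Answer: -5/3 ≈ -1.6667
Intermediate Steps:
m(q, Q) = -1 + Q + q (m(q, Q) = (Q + q) - 1 = -1 + Q + q)
S = -15 (S = (-7 + 4)*(-1 - 1*(-4) + 2) = -3*(-1 + 4 + 2) = -3*5 = -15)
Z = ⅑ (Z = 1/(-9*(-1)) = 1/9 = ⅑ ≈ 0.11111)
S*Z = -15*⅑ = -5/3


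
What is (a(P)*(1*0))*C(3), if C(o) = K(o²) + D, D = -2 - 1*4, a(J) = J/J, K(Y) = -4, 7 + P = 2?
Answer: 0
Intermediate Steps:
P = -5 (P = -7 + 2 = -5)
a(J) = 1
D = -6 (D = -2 - 4 = -6)
C(o) = -10 (C(o) = -4 - 6 = -10)
(a(P)*(1*0))*C(3) = (1*(1*0))*(-10) = (1*0)*(-10) = 0*(-10) = 0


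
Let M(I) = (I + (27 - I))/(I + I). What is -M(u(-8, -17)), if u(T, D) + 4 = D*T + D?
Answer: -27/230 ≈ -0.11739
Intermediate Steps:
u(T, D) = -4 + D + D*T (u(T, D) = -4 + (D*T + D) = -4 + (D + D*T) = -4 + D + D*T)
M(I) = 27/(2*I) (M(I) = 27/((2*I)) = 27*(1/(2*I)) = 27/(2*I))
-M(u(-8, -17)) = -27/(2*(-4 - 17 - 17*(-8))) = -27/(2*(-4 - 17 + 136)) = -27/(2*115) = -1*27/230 = -27/230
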